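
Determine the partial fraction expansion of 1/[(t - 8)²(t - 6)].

Cover-up at t=6: C = 1/(6 - 8)² = 1/4. Cover-up at t=8: B = 1/(8 - 6) = 1/2. Comparing t² coeff: A = -C = -1/4
Result: (-1/4)/(t - 8) + (1/2)/(t - 8)² + (1/4)/(t - 6)


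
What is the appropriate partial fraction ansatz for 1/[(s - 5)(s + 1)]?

Distinct linear factors: α/(s - 5) + β/(s + 1)


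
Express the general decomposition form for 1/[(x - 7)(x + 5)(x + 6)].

Three distinct linear factors: α/(x - 7) + β/(x + 5) + γ/(x + 6)


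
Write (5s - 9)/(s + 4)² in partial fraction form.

(5s - 9) = A(s + 4) + B. At s = -4: B = 5·(-4) - 9 = -29. Coeff of s: A = 5
Result: 5/(s + 4) - 29/(s + 4)²


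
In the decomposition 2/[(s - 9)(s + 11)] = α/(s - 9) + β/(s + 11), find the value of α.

Cover-up at s = 9: α = 2/(9 + 11) = 2/20 = 1/10


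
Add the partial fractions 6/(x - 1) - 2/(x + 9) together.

Common denominator (x - 1)(x + 9). Numerator: 6(x + 9) - 2(x - 1) = (6x + 54) - (2x - 2) = 4x + 56
Result: (4x + 56)/[(x - 1)(x + 9)]


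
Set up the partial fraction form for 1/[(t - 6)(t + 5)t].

Three distinct linear factors: A/(t - 6) + B/(t + 5) + C/t


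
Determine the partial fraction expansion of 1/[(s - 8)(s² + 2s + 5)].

Cover-up at s = 8: A = 1/(8² + 2·8 + 5) = 1/85. Then B = -A = -1/85, C = -A·(2 + 8) = -2/17
Result: (1/85)/(s - 8) - ((1/85)s + 2/17)/(s² + 2s + 5)


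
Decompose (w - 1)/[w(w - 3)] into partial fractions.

At w=0: A = (1·0 - 1)/(0 - 3) = 1/3. At w=3: B = (1·3 - 1)/(3 - 0) = 2/3
Result: (1/3)/w + (2/3)/(w - 3)


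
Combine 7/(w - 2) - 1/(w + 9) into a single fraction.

Common denominator (w - 2)(w + 9). Numerator: 7(w + 9) - 1(w - 2) = (7w + 63) - (w - 2) = 6w + 65
Result: (6w + 65)/[(w - 2)(w + 9)]


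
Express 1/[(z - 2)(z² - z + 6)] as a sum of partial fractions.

Cover-up at z = 2: α = 1/(2² - 1·2 + 6) = 1/8. Then β = -α = -1/8, γ = -α·(-1 + 2) = -1/8
Result: (1/8)/(z - 2) - ((1/8)z + 1/8)/(z² - z + 6)


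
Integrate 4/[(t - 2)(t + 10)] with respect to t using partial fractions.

Decompose: 4/[(t - 2)(t + 10)] = (1/3)/(t - 2) - (1/3)/(t + 10). Integrate each term: (1/3) ln|(t - 2)| - (1/3) ln|(t + 10)| + C


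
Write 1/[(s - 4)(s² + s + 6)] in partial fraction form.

Cover-up at s = 4: P = 1/(4² + 1·4 + 6) = 1/26. Then Q = -P = -1/26, R = -P·(1 + 4) = -5/26
Result: (1/26)/(s - 4) - ((1/26)s + 5/26)/(s² + s + 6)


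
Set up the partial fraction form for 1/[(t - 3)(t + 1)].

Distinct linear factors: α/(t - 3) + β/(t + 1)


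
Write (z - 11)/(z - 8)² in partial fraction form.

(z - 11) = A(z - 8) + B. At z = 8: B = 1·8 - 11 = -3. Coeff of z: A = 1
Result: 1/(z - 8) - 3/(z - 8)²


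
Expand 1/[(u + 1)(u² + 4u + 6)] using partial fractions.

Cover-up at u = -1: A = 1/((-1)² + 4·(-1) + 6) = 1/3. Then B = -A = -1/3, C = -A·(4 - 1) = -1
Result: (1/3)/(u + 1) - ((1/3)u + 1)/(u² + 4u + 6)


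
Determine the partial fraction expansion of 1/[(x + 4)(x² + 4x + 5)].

Cover-up at x = -4: P = 1/((-4)² + 4·(-4) + 5) = 1/5. Then Q = -P = -1/5, R = -P·(4 - 4) = 0
Result: (1/5)/(x + 4) - ((1/5)x)/(x² + 4x + 5)


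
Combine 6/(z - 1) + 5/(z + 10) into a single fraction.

Common denominator (z - 1)(z + 10). Numerator: 6(z + 10) + 5(z - 1) = (6z + 60) + (5z - 5) = 11z + 55
Result: (11z + 55)/[(z - 1)(z + 10)]


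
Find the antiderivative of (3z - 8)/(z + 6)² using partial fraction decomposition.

Decompose: α = 3, β = 3·(-6) - 8 = -26, so (3z - 8)/(z + 6)² = 3/(z + 6) - 26/(z + 6)². Integrate: ∫ α/(z + 6) dz = 3 ln|(z + 6)|; ∫ β/(z + 6)² dz = 26/(z + 6). Sum: 3 ln|(z + 6)| + 26/(z + 6) + C


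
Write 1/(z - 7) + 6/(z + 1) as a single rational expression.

Common denominator (z - 7)(z + 1). Numerator: 1(z + 1) + 6(z - 7) = (z + 1) + (6z - 42) = 7z - 41
Result: (7z - 41)/[(z - 7)(z + 1)]


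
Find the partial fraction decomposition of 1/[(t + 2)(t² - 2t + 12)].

Cover-up at t = -2: α = 1/((-2)² - 2·(-2) + 12) = 1/20. Then β = -α = -1/20, γ = -α·(-2 - 2) = 1/5
Result: (1/20)/(t + 2) - ((1/20)t - 1/5)/(t² - 2t + 12)


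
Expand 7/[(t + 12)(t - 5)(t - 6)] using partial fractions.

Using cover-up method: α = 7/306, β = -7/17, γ = 7/18
Result: (7/306)/(t + 12) - (7/17)/(t - 5) + (7/18)/(t - 6)


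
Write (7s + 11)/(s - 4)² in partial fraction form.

(7s + 11) = P(s - 4) + Q. At s = 4: Q = 7·4 + 11 = 39. Coeff of s: P = 7
Result: 7/(s - 4) + 39/(s - 4)²


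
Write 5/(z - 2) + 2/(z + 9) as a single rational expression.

Common denominator (z - 2)(z + 9). Numerator: 5(z + 9) + 2(z - 2) = (5z + 45) + (2z - 4) = 7z + 41
Result: (7z + 41)/[(z - 2)(z + 9)]


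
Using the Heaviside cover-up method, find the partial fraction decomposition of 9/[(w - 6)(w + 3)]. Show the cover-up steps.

Cover (w - 6): set w=6, get A = 9/(6 + 3) = 1. Cover (w + 3): set w=-3, get B = 9/(-3 - 6) = -1.
Result: 1/(w - 6) - 1/(w + 3)


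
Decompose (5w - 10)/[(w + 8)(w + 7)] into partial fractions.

At w=-8: A = (5·(-8) - 10)/(-8 + 7) = 50. At w=-7: B = (5·(-7) - 10)/(-7 + 8) = -45
Result: 50/(w + 8) - 45/(w + 7)


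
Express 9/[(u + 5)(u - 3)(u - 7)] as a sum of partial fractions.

Using cover-up method: P = 3/32, Q = -9/32, R = 3/16
Result: (3/32)/(u + 5) - (9/32)/(u - 3) + (3/16)/(u - 7)


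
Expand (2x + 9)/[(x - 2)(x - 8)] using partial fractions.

At x=2: α = (2·2 + 9)/(2 - 8) = -13/6. At x=8: β = (2·8 + 9)/(8 - 2) = 25/6
Result: (-13/6)/(x - 2) + (25/6)/(x - 8)


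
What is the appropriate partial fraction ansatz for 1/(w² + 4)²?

Repeated quadratic factor: (Aw + B)/(w² + 4) + (Cw + D)/(w² + 4)²


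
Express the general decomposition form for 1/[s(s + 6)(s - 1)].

Three distinct linear factors: P/s + Q/(s + 6) + R/(s - 1)


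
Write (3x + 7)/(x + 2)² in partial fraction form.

(3x + 7) = α(x + 2) + β. At x = -2: β = 3·(-2) + 7 = 1. Coeff of x: α = 3
Result: 3/(x + 2) + 1/(x + 2)²


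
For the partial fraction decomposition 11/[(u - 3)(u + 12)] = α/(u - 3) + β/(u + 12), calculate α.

Cover-up at u = 3: α = 11/(3 + 12) = 11/15


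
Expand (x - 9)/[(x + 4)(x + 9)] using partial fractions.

At x=-4: A = (1·(-4) - 9)/(-4 + 9) = -13/5. At x=-9: B = (1·(-9) - 9)/(-9 + 4) = 18/5
Result: (-13/5)/(x + 4) + (18/5)/(x + 9)


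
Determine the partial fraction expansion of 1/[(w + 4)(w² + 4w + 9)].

Cover-up at w = -4: P = 1/((-4)² + 4·(-4) + 9) = 1/9. Then Q = -P = -1/9, R = -P·(4 - 4) = 0
Result: (1/9)/(w + 4) - ((1/9)w)/(w² + 4w + 9)


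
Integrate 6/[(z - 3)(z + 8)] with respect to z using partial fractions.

Decompose: 6/[(z - 3)(z + 8)] = (6/11)/(z - 3) - (6/11)/(z + 8). Integrate each term: (6/11) ln|(z - 3)| - (6/11) ln|(z + 8)| + C


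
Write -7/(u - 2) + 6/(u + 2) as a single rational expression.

Common denominator (u - 2)(u + 2). Numerator: -7(u + 2) + 6(u - 2) = (-7u - 14) + (6u - 12) = -u - 26
Result: (-u - 26)/[(u - 2)(u + 2)]


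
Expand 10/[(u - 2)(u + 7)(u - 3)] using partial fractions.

Using cover-up method: P = -10/9, Q = 1/9, R = 1
Result: (-10/9)/(u - 2) + (1/9)/(u + 7) + 1/(u - 3)


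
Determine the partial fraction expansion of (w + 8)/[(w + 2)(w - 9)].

At w=-2: α = (1·(-2) + 8)/(-2 - 9) = -6/11. At w=9: β = (1·9 + 8)/(9 + 2) = 17/11
Result: (-6/11)/(w + 2) + (17/11)/(w - 9)


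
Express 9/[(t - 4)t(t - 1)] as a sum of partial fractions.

Using cover-up method: α = 3/4, β = 9/4, γ = -3
Result: (3/4)/(t - 4) + (9/4)/t - 3/(t - 1)


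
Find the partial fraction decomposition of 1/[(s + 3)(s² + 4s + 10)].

Cover-up at s = -3: α = 1/((-3)² + 4·(-3) + 10) = 1/7. Then β = -α = -1/7, γ = -α·(4 - 3) = -1/7
Result: (1/7)/(s + 3) - ((1/7)s + 1/7)/(s² + 4s + 10)


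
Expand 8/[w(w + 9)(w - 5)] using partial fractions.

Using cover-up method: A = -8/45, B = 4/63, C = 4/35
Result: (-8/45)/w + (4/63)/(w + 9) + (4/35)/(w - 5)


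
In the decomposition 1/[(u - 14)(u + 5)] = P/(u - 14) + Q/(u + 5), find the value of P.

Cover-up at u = 14: P = 1/(14 + 5) = 1/19


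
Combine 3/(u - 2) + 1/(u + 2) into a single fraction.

Common denominator (u - 2)(u + 2). Numerator: 3(u + 2) + 1(u - 2) = (3u + 6) + (u - 2) = 4u + 4
Result: (4u + 4)/[(u - 2)(u + 2)]


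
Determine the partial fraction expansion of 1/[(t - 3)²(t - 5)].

Cover-up at t=5: R = 1/(5 - 3)² = 1/4. Cover-up at t=3: Q = 1/(3 - 5) = -1/2. Comparing t² coeff: P = -R = -1/4
Result: (-1/4)/(t - 3) - (1/2)/(t - 3)² + (1/4)/(t - 5)


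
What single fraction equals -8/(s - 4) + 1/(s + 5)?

Common denominator (s - 4)(s + 5). Numerator: -8(s + 5) + 1(s - 4) = (-8s - 40) + (s - 4) = -7s - 44
Result: (-7s - 44)/[(s - 4)(s + 5)]


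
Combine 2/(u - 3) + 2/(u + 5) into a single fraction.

Common denominator (u - 3)(u + 5). Numerator: 2(u + 5) + 2(u - 3) = (2u + 10) + (2u - 6) = 4u + 4
Result: (4u + 4)/[(u - 3)(u + 5)]


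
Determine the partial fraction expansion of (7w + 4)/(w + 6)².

(7w + 4) = P(w + 6) + Q. At w = -6: Q = 7·(-6) + 4 = -38. Coeff of w: P = 7
Result: 7/(w + 6) - 38/(w + 6)²


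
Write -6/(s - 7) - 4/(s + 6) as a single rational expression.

Common denominator (s - 7)(s + 6). Numerator: -6(s + 6) - 4(s - 7) = (-6s - 36) - (4s - 28) = -10s - 8
Result: (-10s - 8)/[(s - 7)(s + 6)]


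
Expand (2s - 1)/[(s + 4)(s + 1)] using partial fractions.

At s=-4: α = (2·(-4) - 1)/(-4 + 1) = 3. At s=-1: β = (2·(-1) - 1)/(-1 + 4) = -1
Result: 3/(s + 4) - 1/(s + 1)


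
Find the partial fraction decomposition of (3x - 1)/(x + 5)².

(3x - 1) = P(x + 5) + Q. At x = -5: Q = 3·(-5) - 1 = -16. Coeff of x: P = 3
Result: 3/(x + 5) - 16/(x + 5)²


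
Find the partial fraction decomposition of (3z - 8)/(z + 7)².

(3z - 8) = P(z + 7) + Q. At z = -7: Q = 3·(-7) - 8 = -29. Coeff of z: P = 3
Result: 3/(z + 7) - 29/(z + 7)²


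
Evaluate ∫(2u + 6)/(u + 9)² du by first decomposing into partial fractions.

Decompose: α = 2, β = 2·(-9) + 6 = -12, so (2u + 6)/(u + 9)² = 2/(u + 9) - 12/(u + 9)². Integrate: ∫ α/(u + 9) du = 2 ln|(u + 9)|; ∫ β/(u + 9)² du = 12/(u + 9). Sum: 2 ln|(u + 9)| + 12/(u + 9) + C


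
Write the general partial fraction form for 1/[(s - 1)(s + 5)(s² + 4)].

Two linear + quadratic: A/(s - 1) + B/(s + 5) + (Cs + D)/(s² + 4)


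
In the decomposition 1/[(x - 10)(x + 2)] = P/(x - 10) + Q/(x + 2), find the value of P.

Cover-up at x = 10: P = 1/(10 + 2) = 1/12


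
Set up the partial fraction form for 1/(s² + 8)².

Repeated quadratic factor: (αs + β)/(s² + 8) + (γs + δ)/(s² + 8)²


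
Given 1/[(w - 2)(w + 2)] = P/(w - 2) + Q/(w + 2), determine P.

Cover-up at w = 2: P = 1/(2 + 2) = 1/4


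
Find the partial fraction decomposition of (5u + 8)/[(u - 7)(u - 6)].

At u=7: A = (5·7 + 8)/(7 - 6) = 43. At u=6: B = (5·6 + 8)/(6 - 7) = -38
Result: 43/(u - 7) - 38/(u - 6)


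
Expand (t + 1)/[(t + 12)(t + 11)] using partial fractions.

At t=-12: α = (1·(-12) + 1)/(-12 + 11) = 11. At t=-11: β = (1·(-11) + 1)/(-11 + 12) = -10
Result: 11/(t + 12) - 10/(t + 11)


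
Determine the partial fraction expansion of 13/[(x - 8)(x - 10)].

13/(x - 8)(x - 10) = α/(x - 8) + β/(x - 10). α = 13/(8 - 10) = -13/2, β = 13/(10 - 8) = 13/2
Result: (-13/2)/(x - 8) + (13/2)/(x - 10)


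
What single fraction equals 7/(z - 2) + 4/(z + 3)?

Common denominator (z - 2)(z + 3). Numerator: 7(z + 3) + 4(z - 2) = (7z + 21) + (4z - 8) = 11z + 13
Result: (11z + 13)/[(z - 2)(z + 3)]


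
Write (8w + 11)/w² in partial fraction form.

(8w + 11) = Aw + B. At w = 0: B = 8·0 + 11 = 11. Coeff of w: A = 8
Result: 8/w + 11/w²


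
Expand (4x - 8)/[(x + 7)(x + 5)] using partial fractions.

At x=-7: A = (4·(-7) - 8)/(-7 + 5) = 18. At x=-5: B = (4·(-5) - 8)/(-5 + 7) = -14
Result: 18/(x + 7) - 14/(x + 5)


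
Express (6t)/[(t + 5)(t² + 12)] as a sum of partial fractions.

At t=-5: P = (6·(-5) + 0)/((-5)² + 12) = -30/37. Q = -P = 30/37, R = 6 - (-5)·P = 72/37
Result: (-30/37)/(t + 5) + ((30/37)t + 72/37)/(t² + 12)


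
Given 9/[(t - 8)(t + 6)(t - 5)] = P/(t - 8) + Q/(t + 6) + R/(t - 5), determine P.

Cover-up at t = 8: P = 9/[(8 + 6)(8 - 5)] = 9/[(14)(3)] = 9/42 = 3/14


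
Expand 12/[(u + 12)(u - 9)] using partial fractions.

12/(u + 12)(u - 9) = A/(u + 12) + B/(u - 9). A = 12/(-12 - 9) = -4/7, B = 12/(9 + 12) = 4/7
Result: (-4/7)/(u + 12) + (4/7)/(u - 9)


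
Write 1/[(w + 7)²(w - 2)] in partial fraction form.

Cover-up at w=2: R = 1/(2 + 7)² = 1/81. Cover-up at w=-7: Q = 1/(-7 - 2) = -1/9. Comparing w² coeff: P = -R = -1/81
Result: (-1/81)/(w + 7) - (1/9)/(w + 7)² + (1/81)/(w - 2)


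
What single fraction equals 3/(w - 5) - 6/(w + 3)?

Common denominator (w - 5)(w + 3). Numerator: 3(w + 3) - 6(w - 5) = (3w + 9) - (6w - 30) = -3w + 39
Result: (-3w + 39)/[(w - 5)(w + 3)]


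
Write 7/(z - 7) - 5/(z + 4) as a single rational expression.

Common denominator (z - 7)(z + 4). Numerator: 7(z + 4) - 5(z - 7) = (7z + 28) - (5z - 35) = 2z + 63
Result: (2z + 63)/[(z - 7)(z + 4)]


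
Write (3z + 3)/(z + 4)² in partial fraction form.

(3z + 3) = A(z + 4) + B. At z = -4: B = 3·(-4) + 3 = -9. Coeff of z: A = 3
Result: 3/(z + 4) - 9/(z + 4)²


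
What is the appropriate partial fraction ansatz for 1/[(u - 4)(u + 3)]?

Distinct linear factors: P/(u - 4) + Q/(u + 3)


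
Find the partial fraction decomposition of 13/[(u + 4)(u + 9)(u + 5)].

Using cover-up method: P = 13/5, Q = 13/20, R = -13/4
Result: (13/5)/(u + 4) + (13/20)/(u + 9) - (13/4)/(u + 5)


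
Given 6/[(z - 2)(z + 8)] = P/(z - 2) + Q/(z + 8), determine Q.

Cover-up at z = -8: Q = 6/(-8 - 2) = -6/10 = -3/5


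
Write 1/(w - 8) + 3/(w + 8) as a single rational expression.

Common denominator (w - 8)(w + 8). Numerator: 1(w + 8) + 3(w - 8) = (w + 8) + (3w - 24) = 4w - 16
Result: (4w - 16)/[(w - 8)(w + 8)]


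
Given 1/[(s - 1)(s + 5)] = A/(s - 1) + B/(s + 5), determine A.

Cover-up at s = 1: A = 1/(1 + 5) = 1/6


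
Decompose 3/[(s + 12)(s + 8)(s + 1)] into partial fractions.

Using cover-up method: A = 3/44, B = -3/28, C = 3/77
Result: (3/44)/(s + 12) - (3/28)/(s + 8) + (3/77)/(s + 1)


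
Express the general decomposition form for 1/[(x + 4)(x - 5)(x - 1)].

Three distinct linear factors: P/(x + 4) + Q/(x - 5) + R/(x - 1)


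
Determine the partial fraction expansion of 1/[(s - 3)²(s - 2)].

Cover-up at s=2: C = 1/(2 - 3)² = 1. Cover-up at s=3: B = 1/(3 - 2) = 1. Comparing s² coeff: A = -C = -1
Result: -1/(s - 3) + 1/(s - 3)² + 1/(s - 2)


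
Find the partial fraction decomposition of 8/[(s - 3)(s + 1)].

8/(s - 3)(s + 1) = A/(s - 3) + B/(s + 1). A = 8/(3 + 1) = 2, B = 8/(-1 - 3) = -2
Result: 2/(s - 3) - 2/(s + 1)


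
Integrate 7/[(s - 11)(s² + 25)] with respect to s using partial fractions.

Cover-up at s=11: A = 7/(11²+25) = 7/146. Coeff matching: B = -7/146, C = -77/146. Decomposition: (7/146)/(s - 11) - ((7/146)s + 77/146)/(s² + 25). Integrate: linear → ln, quadratic → (1/2)ln + arctan: (7/146) ln|(s - 11)| - (7/292) ln(s² + 25) - (77/730) arctan(s/5) + C


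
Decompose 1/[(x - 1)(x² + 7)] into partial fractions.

Cover-up at x = 1: P = 1/(1² + 7) = 1/8. Then Q = -P = -1/8, R = -P·(0 + 1) = -1/8
Result: (1/8)/(x - 1) - ((1/8)x + 1/8)/(x² + 7)


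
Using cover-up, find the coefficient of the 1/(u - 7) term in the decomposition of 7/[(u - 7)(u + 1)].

Cover (u - 7), set u=7: 7/((u + 1) at u=7) = 7/(8) = 7/8


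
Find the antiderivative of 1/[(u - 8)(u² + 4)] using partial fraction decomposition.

Cover-up at u=8: α = 1/(8²+4) = 1/68. Coeff matching: β = -1/68, γ = -2/17. Decomposition: (1/68)/(u - 8) - ((1/68)u + 2/17)/(u² + 4). Integrate: linear → ln, quadratic → (1/2)ln + arctan: (1/68) ln|(u - 8)| - (1/136) ln(u² + 4) - (1/17) arctan(u/2) + C


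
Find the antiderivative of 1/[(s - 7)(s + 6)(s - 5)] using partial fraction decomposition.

Cover-up: α = 1/26, β = 1/143, γ = -1/22. Decomposition: (1/26)/(s - 7) + (1/143)/(s + 6) - (1/22)/(s - 5). Integrate each term: (1/26) ln|(s - 7)| + (1/143) ln|(s + 6)| - (1/22) ln|(s - 5)| + C


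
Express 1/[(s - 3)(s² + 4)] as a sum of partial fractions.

Cover-up at s = 3: A = 1/(3² + 4) = 1/13. Then B = -A = -1/13, C = -A·(0 + 3) = -3/13
Result: (1/13)/(s - 3) - ((1/13)s + 3/13)/(s² + 4)


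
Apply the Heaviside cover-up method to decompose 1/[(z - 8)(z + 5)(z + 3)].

Cover (z - 8), z=8: P = 1/[(8 + 5)(8 + 3)] = 1/143. Cover (z + 5), z=-5: Q = 1/[(-5 - 8)(-5 + 3)] = 1/26. Cover (z + 3), z=-3: R = 1/[(-3 - 8)(-3 + 5)] = -1/22.
Result: (1/143)/(z - 8) + (1/26)/(z + 5) - (1/22)/(z + 3)


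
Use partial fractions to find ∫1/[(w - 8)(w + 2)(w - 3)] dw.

Cover-up: A = 1/50, B = 1/50, C = -1/25. Decomposition: (1/50)/(w - 8) + (1/50)/(w + 2) - (1/25)/(w - 3). Integrate each term: (1/50) ln|(w - 8)| + (1/50) ln|(w + 2)| - (1/25) ln|(w - 3)| + C


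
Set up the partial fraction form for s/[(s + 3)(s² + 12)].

Linear + irreducible quadratic: A/(s + 3) + (Bs + C)/(s² + 12)


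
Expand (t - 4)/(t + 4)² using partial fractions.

(t - 4) = P(t + 4) + Q. At t = -4: Q = 1·(-4) - 4 = -8. Coeff of t: P = 1
Result: 1/(t + 4) - 8/(t + 4)²


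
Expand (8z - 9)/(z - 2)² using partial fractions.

(8z - 9) = A(z - 2) + B. At z = 2: B = 8·2 - 9 = 7. Coeff of z: A = 8
Result: 8/(z - 2) + 7/(z - 2)²


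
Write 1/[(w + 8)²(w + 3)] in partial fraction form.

Cover-up at w=-3: R = 1/(-3 + 8)² = 1/25. Cover-up at w=-8: Q = 1/(-8 + 3) = -1/5. Comparing w² coeff: P = -R = -1/25
Result: (-1/25)/(w + 8) - (1/5)/(w + 8)² + (1/25)/(w + 3)


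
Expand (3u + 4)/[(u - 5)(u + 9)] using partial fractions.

At u=5: A = (3·5 + 4)/(5 + 9) = 19/14. At u=-9: B = (3·(-9) + 4)/(-9 - 5) = 23/14
Result: (19/14)/(u - 5) + (23/14)/(u + 9)


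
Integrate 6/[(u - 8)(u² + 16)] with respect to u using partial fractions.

Cover-up at u=8: P = 6/(8²+16) = 3/40. Coeff matching: Q = -3/40, R = -3/5. Decomposition: (3/40)/(u - 8) - ((3/40)u + 3/5)/(u² + 16). Integrate: linear → ln, quadratic → (1/2)ln + arctan: (3/40) ln|(u - 8)| - (3/80) ln(u² + 16) - (3/20) arctan(u/4) + C


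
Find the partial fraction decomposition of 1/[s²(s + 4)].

Cover-up at s=-4: C = 1/(-4 - 0)² = 1/16. Cover-up at s=0: B = 1/(0 + 4) = 1/4. Comparing s² coeff: A = -C = -1/16
Result: (-1/16)/s + (1/4)/s² + (1/16)/(s + 4)


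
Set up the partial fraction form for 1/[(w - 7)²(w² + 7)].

Repeated linear + quadratic: α/(w - 7) + β/(w - 7)² + (γw + δ)/(w² + 7)


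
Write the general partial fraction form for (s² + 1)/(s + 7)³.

Repeated linear factor (power 3): α/(s + 7) + β/(s + 7)² + γ/(s + 7)³


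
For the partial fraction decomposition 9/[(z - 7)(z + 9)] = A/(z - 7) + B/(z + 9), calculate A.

Cover-up at z = 7: A = 9/(7 + 9) = 9/16


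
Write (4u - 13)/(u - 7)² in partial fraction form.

(4u - 13) = α(u - 7) + β. At u = 7: β = 4·7 - 13 = 15. Coeff of u: α = 4
Result: 4/(u - 7) + 15/(u - 7)²


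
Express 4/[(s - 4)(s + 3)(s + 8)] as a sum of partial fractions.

Using cover-up method: A = 1/21, B = -4/35, C = 1/15
Result: (1/21)/(s - 4) - (4/35)/(s + 3) + (1/15)/(s + 8)


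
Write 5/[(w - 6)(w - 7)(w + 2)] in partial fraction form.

Using cover-up method: A = -5/8, B = 5/9, C = 5/72
Result: (-5/8)/(w - 6) + (5/9)/(w - 7) + (5/72)/(w + 2)


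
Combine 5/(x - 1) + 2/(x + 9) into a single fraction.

Common denominator (x - 1)(x + 9). Numerator: 5(x + 9) + 2(x - 1) = (5x + 45) + (2x - 2) = 7x + 43
Result: (7x + 43)/[(x - 1)(x + 9)]


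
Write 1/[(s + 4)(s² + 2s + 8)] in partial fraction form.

Cover-up at s = -4: P = 1/((-4)² + 2·(-4) + 8) = 1/16. Then Q = -P = -1/16, R = -P·(2 - 4) = 1/8
Result: (1/16)/(s + 4) - ((1/16)s - 1/8)/(s² + 2s + 8)


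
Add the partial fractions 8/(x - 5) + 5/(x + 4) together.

Common denominator (x - 5)(x + 4). Numerator: 8(x + 4) + 5(x - 5) = (8x + 32) + (5x - 25) = 13x + 7
Result: (13x + 7)/[(x - 5)(x + 4)]


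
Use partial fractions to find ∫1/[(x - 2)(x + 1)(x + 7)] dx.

Cover-up: P = 1/27, Q = -1/18, R = 1/54. Decomposition: (1/27)/(x - 2) - (1/18)/(x + 1) + (1/54)/(x + 7). Integrate each term: (1/27) ln|(x - 2)| - (1/18) ln|(x + 1)| + (1/54) ln|(x + 7)| + C


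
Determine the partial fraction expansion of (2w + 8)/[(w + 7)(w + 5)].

At w=-7: P = (2·(-7) + 8)/(-7 + 5) = 3. At w=-5: Q = (2·(-5) + 8)/(-5 + 7) = -1
Result: 3/(w + 7) - 1/(w + 5)


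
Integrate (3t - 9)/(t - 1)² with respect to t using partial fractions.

Decompose: α = 3, β = 3·1 - 9 = -6, so (3t - 9)/(t - 1)² = 3/(t - 1) - 6/(t - 1)². Integrate: ∫ α/(t - 1) dt = 3 ln|(t - 1)|; ∫ β/(t - 1)² dt = 6/(t - 1). Sum: 3 ln|(t - 1)| + 6/(t - 1) + C


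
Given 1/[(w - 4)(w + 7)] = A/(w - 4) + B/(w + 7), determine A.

Cover-up at w = 4: A = 1/(4 + 7) = 1/11


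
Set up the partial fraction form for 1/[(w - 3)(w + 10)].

Distinct linear factors: P/(w - 3) + Q/(w + 10)


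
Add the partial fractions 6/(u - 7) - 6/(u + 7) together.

Common denominator (u - 7)(u + 7). Numerator: 6(u + 7) - 6(u - 7) = (6u + 42) - (6u - 42) = 84
Result: (84)/[(u - 7)(u + 7)]


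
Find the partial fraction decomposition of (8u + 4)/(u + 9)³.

(8u + 4) = α(u + 9)² + β(u + 9) + γ. At u = -9: γ = 8·(-9) + 4 = -68. Coefficients: α = 0, β = 8
Result: 8/(u + 9)² - 68/(u + 9)³


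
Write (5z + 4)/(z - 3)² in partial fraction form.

(5z + 4) = α(z - 3) + β. At z = 3: β = 5·3 + 4 = 19. Coeff of z: α = 5
Result: 5/(z - 3) + 19/(z - 3)²


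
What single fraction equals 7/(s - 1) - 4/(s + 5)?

Common denominator (s - 1)(s + 5). Numerator: 7(s + 5) - 4(s - 1) = (7s + 35) - (4s - 4) = 3s + 39
Result: (3s + 39)/[(s - 1)(s + 5)]


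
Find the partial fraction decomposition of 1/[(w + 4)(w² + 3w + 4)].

Cover-up at w = -4: A = 1/((-4)² + 3·(-4) + 4) = 1/8. Then B = -A = -1/8, C = -A·(3 - 4) = 1/8
Result: (1/8)/(w + 4) - ((1/8)w - 1/8)/(w² + 3w + 4)


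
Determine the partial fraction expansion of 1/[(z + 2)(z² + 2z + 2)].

Cover-up at z = -2: α = 1/((-2)² + 2·(-2) + 2) = 1/2. Then β = -α = -1/2, γ = -α·(2 - 2) = 0
Result: (1/2)/(z + 2) - ((1/2)z)/(z² + 2z + 2)


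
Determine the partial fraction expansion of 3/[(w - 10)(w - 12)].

3/(w - 10)(w - 12) = α/(w - 10) + β/(w - 12). α = 3/(10 - 12) = -3/2, β = 3/(12 - 10) = 3/2
Result: (-3/2)/(w - 10) + (3/2)/(w - 12)


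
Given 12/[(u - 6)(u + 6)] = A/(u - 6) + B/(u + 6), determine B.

Cover-up at u = -6: B = 12/(-6 - 6) = -12/12 = -1


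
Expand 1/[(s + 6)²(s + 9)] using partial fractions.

Cover-up at s=-9: C = 1/(-9 + 6)² = 1/9. Cover-up at s=-6: B = 1/(-6 + 9) = 1/3. Comparing s² coeff: A = -C = -1/9
Result: (-1/9)/(s + 6) + (1/3)/(s + 6)² + (1/9)/(s + 9)


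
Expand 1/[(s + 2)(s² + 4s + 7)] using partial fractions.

Cover-up at s = -2: A = 1/((-2)² + 4·(-2) + 7) = 1/3. Then B = -A = -1/3, C = -A·(4 - 2) = -2/3
Result: (1/3)/(s + 2) - ((1/3)s + 2/3)/(s² + 4s + 7)


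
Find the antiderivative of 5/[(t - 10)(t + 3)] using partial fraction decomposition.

Decompose: 5/[(t - 10)(t + 3)] = (5/13)/(t - 10) - (5/13)/(t + 3). Integrate each term: (5/13) ln|(t - 10)| - (5/13) ln|(t + 3)| + C


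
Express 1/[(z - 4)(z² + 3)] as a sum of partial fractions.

Cover-up at z = 4: α = 1/(4² + 3) = 1/19. Then β = -α = -1/19, γ = -α·(0 + 4) = -4/19
Result: (1/19)/(z - 4) - ((1/19)z + 4/19)/(z² + 3)


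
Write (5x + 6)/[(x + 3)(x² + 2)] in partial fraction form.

At x=-3: P = (5·(-3) + 6)/((-3)² + 2) = -9/11. Q = -P = 9/11, R = 5 - (-3)·P = 28/11
Result: (-9/11)/(x + 3) + ((9/11)x + 28/11)/(x² + 2)


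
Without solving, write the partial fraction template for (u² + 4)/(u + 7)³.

Repeated linear factor (power 3): A/(u + 7) + B/(u + 7)² + C/(u + 7)³


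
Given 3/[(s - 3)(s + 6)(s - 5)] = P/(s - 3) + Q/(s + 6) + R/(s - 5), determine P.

Cover-up at s = 3: P = 3/[(3 + 6)(3 - 5)] = 3/[(9)(-2)] = -3/18 = -1/6


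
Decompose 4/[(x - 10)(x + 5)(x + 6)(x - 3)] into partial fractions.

Using Heaviside cover-up: (1/420)/(x - 10) + (1/30)/(x + 5) - (1/36)/(x + 6) - (1/126)/(x - 3)


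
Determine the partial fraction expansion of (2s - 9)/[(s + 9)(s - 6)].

At s=-9: P = (2·(-9) - 9)/(-9 - 6) = 9/5. At s=6: Q = (2·6 - 9)/(6 + 9) = 1/5
Result: (9/5)/(s + 9) + (1/5)/(s - 6)


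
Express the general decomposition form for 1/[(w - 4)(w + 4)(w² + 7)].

Two linear + quadratic: α/(w - 4) + β/(w + 4) + (γw + δ)/(w² + 7)


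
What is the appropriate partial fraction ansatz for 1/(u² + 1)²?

Repeated quadratic factor: (Au + B)/(u² + 1) + (Cu + D)/(u² + 1)²


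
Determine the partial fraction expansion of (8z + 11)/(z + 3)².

(8z + 11) = P(z + 3) + Q. At z = -3: Q = 8·(-3) + 11 = -13. Coeff of z: P = 8
Result: 8/(z + 3) - 13/(z + 3)²


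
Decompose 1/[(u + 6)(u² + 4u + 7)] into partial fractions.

Cover-up at u = -6: α = 1/((-6)² + 4·(-6) + 7) = 1/19. Then β = -α = -1/19, γ = -α·(4 - 6) = 2/19
Result: (1/19)/(u + 6) - ((1/19)u - 2/19)/(u² + 4u + 7)


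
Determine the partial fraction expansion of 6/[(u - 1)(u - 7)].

6/(u - 1)(u - 7) = α/(u - 1) + β/(u - 7). α = 6/(1 - 7) = -1, β = 6/(7 - 1) = 1
Result: -1/(u - 1) + 1/(u - 7)


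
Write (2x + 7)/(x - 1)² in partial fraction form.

(2x + 7) = α(x - 1) + β. At x = 1: β = 2·1 + 7 = 9. Coeff of x: α = 2
Result: 2/(x - 1) + 9/(x - 1)²


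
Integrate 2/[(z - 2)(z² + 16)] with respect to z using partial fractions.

Cover-up at z=2: A = 2/(2²+16) = 1/10. Coeff matching: B = -1/10, C = -1/5. Decomposition: (1/10)/(z - 2) - ((1/10)z + 1/5)/(z² + 16). Integrate: linear → ln, quadratic → (1/2)ln + arctan: (1/10) ln|(z - 2)| - (1/20) ln(z² + 16) - (1/20) arctan(z/4) + C


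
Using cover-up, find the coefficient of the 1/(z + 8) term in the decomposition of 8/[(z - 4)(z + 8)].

Cover (z + 8), set z=-8: 8/((z - 4) at z=-8) = 8/(-12) = -2/3


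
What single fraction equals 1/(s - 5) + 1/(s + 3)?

Common denominator (s - 5)(s + 3). Numerator: 1(s + 3) + 1(s - 5) = (s + 3) + (s - 5) = 2s - 2
Result: (2s - 2)/[(s - 5)(s + 3)]


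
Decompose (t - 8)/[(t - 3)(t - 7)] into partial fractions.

At t=3: P = (1·3 - 8)/(3 - 7) = 5/4. At t=7: Q = (1·7 - 8)/(7 - 3) = -1/4
Result: (5/4)/(t - 3) - (1/4)/(t - 7)


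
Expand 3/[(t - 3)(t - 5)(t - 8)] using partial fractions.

Using cover-up method: A = 3/10, B = -1/2, C = 1/5
Result: (3/10)/(t - 3) - (1/2)/(t - 5) + (1/5)/(t - 8)


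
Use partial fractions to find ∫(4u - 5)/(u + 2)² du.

Decompose: P = 4, Q = 4·(-2) - 5 = -13, so (4u - 5)/(u + 2)² = 4/(u + 2) - 13/(u + 2)². Integrate: ∫ P/(u + 2) du = 4 ln|(u + 2)|; ∫ Q/(u + 2)² du = 13/(u + 2). Sum: 4 ln|(u + 2)| + 13/(u + 2) + C


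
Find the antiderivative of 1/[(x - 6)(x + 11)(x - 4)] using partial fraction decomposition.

Cover-up: A = 1/34, B = 1/255, C = -1/30. Decomposition: (1/34)/(x - 6) + (1/255)/(x + 11) - (1/30)/(x - 4). Integrate each term: (1/34) ln|(x - 6)| + (1/255) ln|(x + 11)| - (1/30) ln|(x - 4)| + C


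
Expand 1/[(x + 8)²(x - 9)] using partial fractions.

Cover-up at x=9: γ = 1/(9 + 8)² = 1/289. Cover-up at x=-8: β = 1/(-8 - 9) = -1/17. Comparing x² coeff: α = -γ = -1/289
Result: (-1/289)/(x + 8) - (1/17)/(x + 8)² + (1/289)/(x - 9)


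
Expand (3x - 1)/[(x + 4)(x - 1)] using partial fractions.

At x=-4: P = (3·(-4) - 1)/(-4 - 1) = 13/5. At x=1: Q = (3·1 - 1)/(1 + 4) = 2/5
Result: (13/5)/(x + 4) + (2/5)/(x - 1)


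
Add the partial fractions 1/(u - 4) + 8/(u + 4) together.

Common denominator (u - 4)(u + 4). Numerator: 1(u + 4) + 8(u - 4) = (u + 4) + (8u - 32) = 9u - 28
Result: (9u - 28)/[(u - 4)(u + 4)]


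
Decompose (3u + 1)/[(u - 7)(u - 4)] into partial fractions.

At u=7: α = (3·7 + 1)/(7 - 4) = 22/3. At u=4: β = (3·4 + 1)/(4 - 7) = -13/3
Result: (22/3)/(u - 7) - (13/3)/(u - 4)


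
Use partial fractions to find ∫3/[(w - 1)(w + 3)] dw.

Decompose: 3/[(w - 1)(w + 3)] = (3/4)/(w - 1) - (3/4)/(w + 3). Integrate each term: (3/4) ln|(w - 1)| - (3/4) ln|(w + 3)| + C


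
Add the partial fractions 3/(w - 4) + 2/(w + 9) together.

Common denominator (w - 4)(w + 9). Numerator: 3(w + 9) + 2(w - 4) = (3w + 27) + (2w - 8) = 5w + 19
Result: (5w + 19)/[(w - 4)(w + 9)]


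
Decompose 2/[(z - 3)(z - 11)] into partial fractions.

2/(z - 3)(z - 11) = α/(z - 3) + β/(z - 11). α = 2/(3 - 11) = -1/4, β = 2/(11 - 3) = 1/4
Result: (-1/4)/(z - 3) + (1/4)/(z - 11)


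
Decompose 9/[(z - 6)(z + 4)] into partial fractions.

9/(z - 6)(z + 4) = α/(z - 6) + β/(z + 4). α = 9/(6 + 4) = 9/10, β = 9/(-4 - 6) = -9/10
Result: (9/10)/(z - 6) - (9/10)/(z + 4)


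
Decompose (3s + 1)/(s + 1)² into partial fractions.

(3s + 1) = A(s + 1) + B. At s = -1: B = 3·(-1) + 1 = -2. Coeff of s: A = 3
Result: 3/(s + 1) - 2/(s + 1)²


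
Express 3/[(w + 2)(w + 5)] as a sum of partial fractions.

3/(w + 2)(w + 5) = A/(w + 2) + B/(w + 5). A = 3/(-2 + 5) = 1, B = 3/(-5 + 2) = -1
Result: 1/(w + 2) - 1/(w + 5)


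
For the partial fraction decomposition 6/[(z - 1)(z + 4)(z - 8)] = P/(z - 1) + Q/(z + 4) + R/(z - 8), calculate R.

Cover-up at z = 8: R = 6/[(8 - 1)(8 + 4)] = 6/[(7)(12)] = 6/84 = 1/14


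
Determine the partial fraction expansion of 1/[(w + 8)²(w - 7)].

Cover-up at w=7: C = 1/(7 + 8)² = 1/225. Cover-up at w=-8: B = 1/(-8 - 7) = -1/15. Comparing w² coeff: A = -C = -1/225
Result: (-1/225)/(w + 8) - (1/15)/(w + 8)² + (1/225)/(w - 7)


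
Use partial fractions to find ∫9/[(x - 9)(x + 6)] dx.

Decompose: 9/[(x - 9)(x + 6)] = (3/5)/(x - 9) - (3/5)/(x + 6). Integrate each term: (3/5) ln|(x - 9)| - (3/5) ln|(x + 6)| + C


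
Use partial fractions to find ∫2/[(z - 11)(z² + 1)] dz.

Cover-up at z=11: P = 2/(11²+1) = 1/61. Coeff matching: Q = -1/61, R = -11/61. Decomposition: (1/61)/(z - 11) - ((1/61)z + 11/61)/(z² + 1). Integrate: linear → ln, quadratic → (1/2)ln + arctan: (1/61) ln|(z - 11)| - (1/122) ln(z² + 1) - (11/61) arctan(z) + C


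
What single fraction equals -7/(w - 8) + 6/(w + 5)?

Common denominator (w - 8)(w + 5). Numerator: -7(w + 5) + 6(w - 8) = (-7w - 35) + (6w - 48) = -w - 83
Result: (-w - 83)/[(w - 8)(w + 5)]


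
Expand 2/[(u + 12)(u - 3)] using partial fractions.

2/(u + 12)(u - 3) = A/(u + 12) + B/(u - 3). A = 2/(-12 - 3) = -2/15, B = 2/(3 + 12) = 2/15
Result: (-2/15)/(u + 12) + (2/15)/(u - 3)


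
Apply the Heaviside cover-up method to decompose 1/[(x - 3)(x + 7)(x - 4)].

Cover (x - 3), x=3: α = 1/[(3 + 7)(3 - 4)] = -1/10. Cover (x + 7), x=-7: β = 1/[(-7 - 3)(-7 - 4)] = 1/110. Cover (x - 4), x=4: γ = 1/[(4 - 3)(4 + 7)] = 1/11.
Result: (-1/10)/(x - 3) + (1/110)/(x + 7) + (1/11)/(x - 4)


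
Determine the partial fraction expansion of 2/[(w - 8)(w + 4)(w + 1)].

Using cover-up method: A = 1/54, B = 1/18, C = -2/27
Result: (1/54)/(w - 8) + (1/18)/(w + 4) - (2/27)/(w + 1)


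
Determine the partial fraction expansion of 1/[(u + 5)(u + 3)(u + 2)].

Using cover-up method: A = 1/6, B = -1/2, C = 1/3
Result: (1/6)/(u + 5) - (1/2)/(u + 3) + (1/3)/(u + 2)


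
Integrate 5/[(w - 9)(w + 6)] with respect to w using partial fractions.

Decompose: 5/[(w - 9)(w + 6)] = (1/3)/(w - 9) - (1/3)/(w + 6). Integrate each term: (1/3) ln|(w - 9)| - (1/3) ln|(w + 6)| + C


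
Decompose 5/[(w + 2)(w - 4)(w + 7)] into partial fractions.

Using cover-up method: A = -1/6, B = 5/66, C = 1/11
Result: (-1/6)/(w + 2) + (5/66)/(w - 4) + (1/11)/(w + 7)


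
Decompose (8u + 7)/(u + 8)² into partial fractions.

(8u + 7) = P(u + 8) + Q. At u = -8: Q = 8·(-8) + 7 = -57. Coeff of u: P = 8
Result: 8/(u + 8) - 57/(u + 8)²


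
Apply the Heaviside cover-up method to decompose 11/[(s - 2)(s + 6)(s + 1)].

Cover (s - 2), s=2: A = 11/[(2 + 6)(2 + 1)] = 11/24. Cover (s + 6), s=-6: B = 11/[(-6 - 2)(-6 + 1)] = 11/40. Cover (s + 1), s=-1: C = 11/[(-1 - 2)(-1 + 6)] = -11/15.
Result: (11/24)/(s - 2) + (11/40)/(s + 6) - (11/15)/(s + 1)


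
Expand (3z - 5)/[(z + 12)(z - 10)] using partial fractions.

At z=-12: A = (3·(-12) - 5)/(-12 - 10) = 41/22. At z=10: B = (3·10 - 5)/(10 + 12) = 25/22
Result: (41/22)/(z + 12) + (25/22)/(z - 10)


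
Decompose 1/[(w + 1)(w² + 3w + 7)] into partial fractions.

Cover-up at w = -1: A = 1/((-1)² + 3·(-1) + 7) = 1/5. Then B = -A = -1/5, C = -A·(3 - 1) = -2/5
Result: (1/5)/(w + 1) - ((1/5)w + 2/5)/(w² + 3w + 7)


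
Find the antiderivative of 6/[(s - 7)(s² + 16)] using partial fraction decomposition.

Cover-up at s=7: α = 6/(7²+16) = 6/65. Coeff matching: β = -6/65, γ = -42/65. Decomposition: (6/65)/(s - 7) - ((6/65)s + 42/65)/(s² + 16). Integrate: linear → ln, quadratic → (1/2)ln + arctan: (6/65) ln|(s - 7)| - (3/65) ln(s² + 16) - (21/130) arctan(s/4) + C


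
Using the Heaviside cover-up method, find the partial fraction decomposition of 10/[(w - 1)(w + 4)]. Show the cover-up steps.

Cover (w - 1): set w=1, get α = 10/(1 + 4) = 2. Cover (w + 4): set w=-4, get β = 10/(-4 - 1) = -2.
Result: 2/(w - 1) - 2/(w + 4)


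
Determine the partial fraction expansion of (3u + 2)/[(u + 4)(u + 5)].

At u=-4: A = (3·(-4) + 2)/(-4 + 5) = -10. At u=-5: B = (3·(-5) + 2)/(-5 + 4) = 13
Result: -10/(u + 4) + 13/(u + 5)


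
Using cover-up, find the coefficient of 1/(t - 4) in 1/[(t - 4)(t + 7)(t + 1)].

Cover (t - 4), set t=4: 1/[(4 + 7)(4 + 1)] = 1/55


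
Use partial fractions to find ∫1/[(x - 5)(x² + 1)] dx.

Cover-up at x=5: P = 1/(5²+1) = 1/26. Coeff matching: Q = -1/26, R = -5/26. Decomposition: (1/26)/(x - 5) - ((1/26)x + 5/26)/(x² + 1). Integrate: linear → ln, quadratic → (1/2)ln + arctan: (1/26) ln|(x - 5)| - (1/52) ln(x² + 1) - (5/26) arctan(x) + C


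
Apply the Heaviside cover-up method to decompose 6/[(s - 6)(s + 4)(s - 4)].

Cover (s - 6), s=6: A = 6/[(6 + 4)(6 - 4)] = 3/10. Cover (s + 4), s=-4: B = 6/[(-4 - 6)(-4 - 4)] = 3/40. Cover (s - 4), s=4: C = 6/[(4 - 6)(4 + 4)] = -3/8.
Result: (3/10)/(s - 6) + (3/40)/(s + 4) - (3/8)/(s - 4)


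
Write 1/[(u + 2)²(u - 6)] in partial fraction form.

Cover-up at u=6: γ = 1/(6 + 2)² = 1/64. Cover-up at u=-2: β = 1/(-2 - 6) = -1/8. Comparing u² coeff: α = -γ = -1/64
Result: (-1/64)/(u + 2) - (1/8)/(u + 2)² + (1/64)/(u - 6)


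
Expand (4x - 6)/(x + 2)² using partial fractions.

(4x - 6) = A(x + 2) + B. At x = -2: B = 4·(-2) - 6 = -14. Coeff of x: A = 4
Result: 4/(x + 2) - 14/(x + 2)²


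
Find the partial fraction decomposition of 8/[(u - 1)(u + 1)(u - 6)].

Using cover-up method: P = -4/5, Q = 4/7, R = 8/35
Result: (-4/5)/(u - 1) + (4/7)/(u + 1) + (8/35)/(u - 6)


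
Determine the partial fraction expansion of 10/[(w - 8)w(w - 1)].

Using cover-up method: α = 5/28, β = 5/4, γ = -10/7
Result: (5/28)/(w - 8) + (5/4)/w - (10/7)/(w - 1)


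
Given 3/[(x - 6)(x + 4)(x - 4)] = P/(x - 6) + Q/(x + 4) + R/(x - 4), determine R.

Cover-up at x = 4: R = 3/[(4 - 6)(4 + 4)] = 3/[(-2)(8)] = -3/16


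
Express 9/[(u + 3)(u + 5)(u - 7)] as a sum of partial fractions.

Using cover-up method: A = -9/20, B = 3/8, C = 3/40
Result: (-9/20)/(u + 3) + (3/8)/(u + 5) + (3/40)/(u - 7)


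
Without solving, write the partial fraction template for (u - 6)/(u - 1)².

Repeated linear factor: P/(u - 1) + Q/(u - 1)²


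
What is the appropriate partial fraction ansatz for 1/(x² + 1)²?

Repeated quadratic factor: (Px + Q)/(x² + 1) + (Rx + S)/(x² + 1)²


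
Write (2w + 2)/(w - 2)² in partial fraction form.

(2w + 2) = A(w - 2) + B. At w = 2: B = 2·2 + 2 = 6. Coeff of w: A = 2
Result: 2/(w - 2) + 6/(w - 2)²


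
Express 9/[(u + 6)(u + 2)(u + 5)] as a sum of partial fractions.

Using cover-up method: A = 9/4, B = 3/4, C = -3
Result: (9/4)/(u + 6) + (3/4)/(u + 2) - 3/(u + 5)


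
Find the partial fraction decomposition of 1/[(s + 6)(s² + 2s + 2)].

Cover-up at s = -6: A = 1/((-6)² + 2·(-6) + 2) = 1/26. Then B = -A = -1/26, C = -A·(2 - 6) = 2/13
Result: (1/26)/(s + 6) - ((1/26)s - 2/13)/(s² + 2s + 2)


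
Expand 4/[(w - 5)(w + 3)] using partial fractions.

4/(w - 5)(w + 3) = α/(w - 5) + β/(w + 3). α = 4/(5 + 3) = 1/2, β = 4/(-3 - 5) = -1/2
Result: (1/2)/(w - 5) - (1/2)/(w + 3)


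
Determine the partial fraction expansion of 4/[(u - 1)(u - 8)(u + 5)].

Using cover-up method: A = -2/21, B = 4/91, C = 2/39
Result: (-2/21)/(u - 1) + (4/91)/(u - 8) + (2/39)/(u + 5)


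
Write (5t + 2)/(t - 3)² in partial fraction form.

(5t + 2) = α(t - 3) + β. At t = 3: β = 5·3 + 2 = 17. Coeff of t: α = 5
Result: 5/(t - 3) + 17/(t - 3)²


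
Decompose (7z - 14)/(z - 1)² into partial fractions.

(7z - 14) = A(z - 1) + B. At z = 1: B = 7·1 - 14 = -7. Coeff of z: A = 7
Result: 7/(z - 1) - 7/(z - 1)²


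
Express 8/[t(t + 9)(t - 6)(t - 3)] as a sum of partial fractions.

Using Heaviside cover-up: (4/81)/t - (2/405)/(t + 9) + (4/135)/(t - 6) - (2/27)/(t - 3)


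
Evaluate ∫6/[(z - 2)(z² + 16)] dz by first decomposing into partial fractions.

Cover-up at z=2: α = 6/(2²+16) = 3/10. Coeff matching: β = -3/10, γ = -3/5. Decomposition: (3/10)/(z - 2) - ((3/10)z + 3/5)/(z² + 16). Integrate: linear → ln, quadratic → (1/2)ln + arctan: (3/10) ln|(z - 2)| - (3/20) ln(z² + 16) - (3/20) arctan(z/4) + C


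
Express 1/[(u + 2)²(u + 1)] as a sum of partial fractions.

Cover-up at u=-1: C = 1/(-1 + 2)² = 1. Cover-up at u=-2: B = 1/(-2 + 1) = -1. Comparing u² coeff: A = -C = -1
Result: -1/(u + 2) - 1/(u + 2)² + 1/(u + 1)


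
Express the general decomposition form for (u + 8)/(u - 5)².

Repeated linear factor: A/(u - 5) + B/(u - 5)²


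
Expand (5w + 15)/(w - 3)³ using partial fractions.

(5w + 15) = P(w - 3)² + Q(w - 3) + R. At w = 3: R = 5·3 + 15 = 30. Coefficients: P = 0, Q = 5
Result: 5/(w - 3)² + 30/(w - 3)³


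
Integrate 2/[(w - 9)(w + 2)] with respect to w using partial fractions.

Decompose: 2/[(w - 9)(w + 2)] = (2/11)/(w - 9) - (2/11)/(w + 2). Integrate each term: (2/11) ln|(w - 9)| - (2/11) ln|(w + 2)| + C


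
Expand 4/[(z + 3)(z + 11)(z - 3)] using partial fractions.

Using cover-up method: P = -1/12, Q = 1/28, R = 1/21
Result: (-1/12)/(z + 3) + (1/28)/(z + 11) + (1/21)/(z - 3)


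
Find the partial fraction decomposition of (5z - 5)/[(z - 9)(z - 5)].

At z=9: P = (5·9 - 5)/(9 - 5) = 10. At z=5: Q = (5·5 - 5)/(5 - 9) = -5
Result: 10/(z - 9) - 5/(z - 5)


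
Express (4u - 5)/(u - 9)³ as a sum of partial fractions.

(4u - 5) = α(u - 9)² + β(u - 9) + γ. At u = 9: γ = 4·9 - 5 = 31. Coefficients: α = 0, β = 4
Result: 4/(u - 9)² + 31/(u - 9)³


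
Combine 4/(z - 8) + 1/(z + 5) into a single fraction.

Common denominator (z - 8)(z + 5). Numerator: 4(z + 5) + 1(z - 8) = (4z + 20) + (z - 8) = 5z + 12
Result: (5z + 12)/[(z - 8)(z + 5)]


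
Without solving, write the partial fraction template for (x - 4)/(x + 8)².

Repeated linear factor: A/(x + 8) + B/(x + 8)²


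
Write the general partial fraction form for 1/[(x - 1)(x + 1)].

Distinct linear factors: P/(x - 1) + Q/(x + 1)


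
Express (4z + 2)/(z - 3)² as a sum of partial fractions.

(4z + 2) = A(z - 3) + B. At z = 3: B = 4·3 + 2 = 14. Coeff of z: A = 4
Result: 4/(z - 3) + 14/(z - 3)²


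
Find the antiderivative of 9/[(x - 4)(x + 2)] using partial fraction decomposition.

Decompose: 9/[(x - 4)(x + 2)] = (3/2)/(x - 4) - (3/2)/(x + 2). Integrate each term: (3/2) ln|(x - 4)| - (3/2) ln|(x + 2)| + C
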